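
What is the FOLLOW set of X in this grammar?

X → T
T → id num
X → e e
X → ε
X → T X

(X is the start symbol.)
{ $ }

To compute FOLLOW(X), find every occurrence of X on a right-hand side N → α X β: add FIRST(β) \ {ε}, and if β is empty or nullable also add FOLLOW(N). Iterate to a fixed point.

X is the start symbol, so $ ∈ FOLLOW(X).
In X → T X: X is at the end; this adds FOLLOW(X) to itself — nothing new

Taking the union: FOLLOW(X) = { $ }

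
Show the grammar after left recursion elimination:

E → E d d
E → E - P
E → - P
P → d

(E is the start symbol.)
E is directly left-recursive. The standard transformation for
  A → A α₁ | ... | A α_m | β₁ | ... | β_n
is
  A  → β₁ A' | ... | β_n A'
  A' → α₁ A' | ... | α_m A' | ε

E → - P becomes E → - P E'
E → E d d becomes E' → d d E'
E → E - P becomes E' → - P E'
Add E' → ε

Productions for other non-terminals are unchanged:
  P → d

Resulting grammar:
E → - P E'
E' → d d E'
E' → - P E'
E' → ε
P → d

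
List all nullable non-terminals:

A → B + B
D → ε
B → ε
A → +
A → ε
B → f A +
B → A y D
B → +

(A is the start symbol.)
{ 'A', 'B', 'D' }

ε-productions: D → ε, B → ε, A → ε
So D, B, A are immediately nullable.
Every non-terminal is now nullable.
Nullable = { 'A', 'B', 'D' }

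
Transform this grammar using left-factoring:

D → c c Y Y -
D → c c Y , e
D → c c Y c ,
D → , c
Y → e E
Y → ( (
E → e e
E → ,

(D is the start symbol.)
D → c c Y D'
D' → Y -
D' → , e
D' → c ,
D → , c
Y → e E
Y → ( (
E → e e
E → ,

Left-factoring transforms A → αβ₁ | αβ₂ into A → αA' and A' → β₁ | β₂
(α is the longest common prefix among the alternatives). Repeat until
no nonterminal has two alternatives with a common prefix.

Round 1: D has alternatives sharing prefix 'c c Y'. Introduce D': D → c c Y D'
  Add: D' → Y -
  Add: D' → , e
  Add: D' → c ,

No remaining common prefixes — done.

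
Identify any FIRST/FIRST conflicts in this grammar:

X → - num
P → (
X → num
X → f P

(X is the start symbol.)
No FIRST/FIRST conflicts.

A FIRST/FIRST conflict occurs when two productions N → α and N → β for the same non-terminal have FIRST(α) ∩ FIRST(β) ≠ ∅ (with ε ∈ FIRST of a nullable right-hand side, so two nullable alternatives also conflict).

Productions for X:
  X → - num: FIRST = { '-' }
  X → num: FIRST = { 'num' }
  X → f P: FIRST = { 'f' }
P has only one production, so no FIRST/FIRST conflict is possible there.

All alternatives of each non-terminal have pairwise disjoint FIRST sets.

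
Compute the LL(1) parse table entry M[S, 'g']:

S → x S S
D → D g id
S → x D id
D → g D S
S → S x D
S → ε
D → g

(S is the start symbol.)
To find M[S, 'g'], we find productions for S where 'g' is in the predict set (PREDICT(N → α) = (FIRST(α) \ {ε}) ∪ (FOLLOW(N) if α ⇒* ε)).

Relevant sets:
  FIRST(S) = { 'x', ε }
  FOLLOW(S) = { $, 'g', 'id', 'x' }

S → x S S: PREDICT = { 'x' }
S → x D id: PREDICT = { 'x' }
S → S x D: PREDICT = { 'x' }
S → ε: PREDICT = { $, 'g', 'id', 'x' }
  'g' is in predict set, so this production goes in M[S, 'g']

M[S, 'g'] = S → ε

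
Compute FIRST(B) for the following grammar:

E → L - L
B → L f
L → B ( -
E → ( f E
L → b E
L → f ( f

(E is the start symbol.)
{ 'b', 'f' }

FIRST sets of the other non-terminals involved (by the same procedure, iterated to a fixed point):
  FIRST(L) = { 'b', 'f' }

From B → L f:
  - L is a non-terminal: add FIRST(L) \ {ε} = { 'b', 'f' }
    L is not nullable, so stop

Collecting: FIRST(B) = { 'b', 'f' }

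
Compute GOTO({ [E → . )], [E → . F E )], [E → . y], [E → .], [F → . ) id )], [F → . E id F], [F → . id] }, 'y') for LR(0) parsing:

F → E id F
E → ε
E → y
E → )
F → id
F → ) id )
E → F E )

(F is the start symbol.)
{ [E → y .] }

GOTO(I, 'y') = CLOSURE({ [A → αX.β] : [A → α.Xβ] ∈ I, X = 'y' })

Items with dot before 'y', with the dot advanced:
  [E → . y] → [E → y .]
Closure adds nothing (no advanced item has the dot before a non-terminal).

GOTO = { [E → y .] }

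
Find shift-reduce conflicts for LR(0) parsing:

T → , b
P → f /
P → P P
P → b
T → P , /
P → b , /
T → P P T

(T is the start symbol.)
Yes — I4: [P → b .] vs [P → b . , /]; I10: [P → P P .] vs [P → . b]; I11: [P → P P .] vs [P → . b]

A shift-reduce conflict occurs when an LR(0) state has both:
  - a complete (reduce) item [A → α .] (dot at the end), and
  - a shift item [B → β . c γ] (dot before a terminal).

Augment with T' → T and build the canonical LR(0) collection (I0 = CLOSURE({[T' → . T]}), then GOTO on every symbol after a dot until no new states appear). It has 15 states:
  I0: { [P → . P P], [P → . b , /], [P → . b], [P → . f /], [T → . , b], [T → . P , /], [T → . P P T], [T' → . T] }  — shift
  I1: { [T → , . b] }  — shift
  I2: { [P → . P P], [P → . b , /], [P → . b], [P → . f /], [P → P . P], [T → P . , /], [T → P . P T] }  — shift
  I3: { [T' → T .] }  — accept
  I4: { [P → b . , /], [P → b .] }  — shift, reduce
  I5: { [P → f . /] }  — shift
  I6: { [P → f / .] }  — reduce
  I7: { [P → b , . /] }  — shift
  I8: { [P → b , / .] }  — reduce
  I9: { [T → P , . /] }  — shift
  I10: { [P → . P P], [P → . b , /], [P → . b], [P → . f /], [P → P . P], [P → P P .], [T → . , b], [T → . P , /], [T → . P P T], [T → P P . T] }  — shift, reduce
  I11: { [P → . P P], [P → . b , /], [P → . b], [P → . f /], [P → P . P], [P → P P .], [T → P . , /], [T → P . P T] }  — shift, reduce
  I12: { [T → P P T .] }  — reduce
  I13: { [T → P , / .] }  — reduce
  I14: { [T → , b .] }  — reduce

I4 contains reduce item [P → b .] and shift item [P → b . , /] — shift-reduce conflict.
I10 contains reduce item [P → P P .] and shift items [P → . b], [P → . b , /], [P → . f /], [T → . , b] — shift-reduce conflict.
I11 contains reduce item [P → P P .] and shift items [P → . b], [P → . b , /], [P → . f /], [T → P . , /] — shift-reduce conflict.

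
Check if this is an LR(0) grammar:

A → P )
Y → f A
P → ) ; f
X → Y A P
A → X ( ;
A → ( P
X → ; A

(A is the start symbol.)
Yes, the grammar is LR(0)

Augment with A' → A and build the canonical LR(0) collection (I0 = CLOSURE({[A' → . A]}), then GOTO on every symbol after a dot until no new states appear). It has 19 states:
  I0: { [A → . ( P], [A → . P )], [A → . X ( ;], [A' → . A], [P → . ) ; f], [X → . ; A], [X → . Y A P], [Y → . f A] }  — shift
  I1: { [A → ( . P], [P → . ) ; f] }  — shift
  I2: { [P → ) . ; f] }  — shift
  I3: { [A → . ( P], [A → . P )], [A → . X ( ;], [P → . ) ; f], [X → . ; A], [X → . Y A P], [X → ; . A], [Y → . f A] }  — shift
  I4: { [A' → A .] }  — accept
  I5: { [A → P . )] }  — shift
  I6: { [A → X . ( ;] }  — shift
  I7: { [A → . ( P], [A → . P )], [A → . X ( ;], [P → . ) ; f], [X → . ; A], [X → . Y A P], [X → Y . A P], [Y → . f A] }  — shift
  I8: { [A → . ( P], [A → . P )], [A → . X ( ;], [P → . ) ; f], [X → . ; A], [X → . Y A P], [Y → . f A], [Y → f . A] }  — shift
  I9: { [Y → f A .] }  — reduce
  I10: { [P → . ) ; f], [X → Y A . P] }  — shift
  I11: { [X → Y A P .] }  — reduce
  I12: { [A → X ( . ;] }  — shift
  I13: { [A → X ( ; .] }  — reduce
  I14: { [A → P ) .] }  — reduce
  I15: { [X → ; A .] }  — reduce
  I16: { [P → ) ; . f] }  — shift
  I17: { [P → ) ; f .] }  — reduce
  I18: { [A → ( P .] }  — reduce

Every state is either a pure shift/goto state or contains exactly one complete item and nothing to shift — no conflicts. The grammar is LR(0).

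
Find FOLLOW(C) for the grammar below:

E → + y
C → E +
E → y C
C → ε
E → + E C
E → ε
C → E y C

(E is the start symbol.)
To compute FOLLOW(C), find every occurrence of C on a right-hand side N → α C β: add FIRST(β) \ {ε}, and if β is empty or nullable also add FOLLOW(N). Iterate to a fixed point.

In E → y C: C is at the end, add FOLLOW(E)
In E → + E C: C is at the end, add FOLLOW(E)
In C → E y C: C is at the end; this adds FOLLOW(C) to itself — nothing new

The FOLLOW sets referred to above (computed the same way, to a fixed point):
  FOLLOW(E) = { $, '+', 'y' }

Taking the union: FOLLOW(C) = { $, '+', 'y' }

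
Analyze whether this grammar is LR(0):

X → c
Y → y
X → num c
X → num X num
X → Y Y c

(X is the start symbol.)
A grammar is LR(0) if no state in the canonical LR(0) collection has:
  - both a shift item (dot before a terminal) and a complete item (shift-reduce conflict), or
  - two or more complete items (reduce-reduce conflict; the accept item [X' → X .] counts as a complete item here).

Augment with X' → X and build the canonical LR(0) collection (I0 = CLOSURE({[X' → . X]}), then GOTO on every symbol after a dot until no new states appear). It has 11 states:
  I0: { [X → . Y Y c], [X → . c], [X → . num X num], [X → . num c], [X' → . X], [Y → . y] }  — shift
  I1: { [X' → X .] }  — accept
  I2: { [X → Y . Y c], [Y → . y] }  — shift
  I3: { [X → c .] }  — reduce
  I4: { [X → . Y Y c], [X → . c], [X → . num X num], [X → . num c], [X → num . X num], [X → num . c], [Y → . y] }  — shift
  I5: { [Y → y .] }  — reduce
  I6: { [X → num X . num] }  — shift
  I7: { [X → c .], [X → num c .] }  — 2 reduces
  I8: { [X → num X num .] }  — reduce
  I9: { [X → Y Y . c] }  — shift
  I10: { [X → Y Y c .] }  — reduce

Conflict in state I7:
  Reduce-reduce conflict: [X → c .] and [X → num c .]
So the grammar is NOT LR(0).

Answer: No. Reduce-reduce conflict: [X → c .] and [X → num c .]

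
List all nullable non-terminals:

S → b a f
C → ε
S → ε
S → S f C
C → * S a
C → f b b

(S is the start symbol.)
{ 'C', 'S' }

A non-terminal is nullable if it can derive ε (the empty string): either it has an ε-production, or it has a production whose right-hand side consists entirely of nullable non-terminals.

ε-productions: C → ε, S → ε
So C, S are immediately nullable.
Every non-terminal is now nullable.
Nullable = { 'C', 'S' }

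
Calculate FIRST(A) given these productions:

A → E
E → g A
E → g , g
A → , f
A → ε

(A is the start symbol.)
FIRST sets of the other non-terminals involved (by the same procedure, iterated to a fixed point):
  FIRST(E) = { 'g' }

From A → E:
  - E is a non-terminal: add FIRST(E) \ {ε} = { 'g' }
    E is not nullable, so stop
From A → , f:
  - ',' is a terminal: add ',' and stop
From A → ε:
  - ε-production, so ε ∈ FIRST(A)

Collecting: FIRST(A) = { ',', 'g', ε }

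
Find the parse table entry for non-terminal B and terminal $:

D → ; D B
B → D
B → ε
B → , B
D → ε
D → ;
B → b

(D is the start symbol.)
B → D, B → ε

To find M[B, $], we find productions for B where $ is in the predict set (PREDICT(N → α) = (FIRST(α) \ {ε}) ∪ (FOLLOW(N) if α ⇒* ε)).

Relevant sets:
  FIRST(D) = { ';', ε }
  FOLLOW(B) = { $, ',', ';', 'b' }

B → D: PREDICT = { $, ',', ';', 'b' }
  $ is in predict set, so this production goes in M[B, $]
B → ε: PREDICT = { $, ',', ';', 'b' }
  $ is in predict set, so this production goes in M[B, $]
B → , B: PREDICT = { ',' }
B → b: PREDICT = { 'b' }

M[B, $] = B → D, B → ε  (a multiply-defined cell — the grammar is not LL(1))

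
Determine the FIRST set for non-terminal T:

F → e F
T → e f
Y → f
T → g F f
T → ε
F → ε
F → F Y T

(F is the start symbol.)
To compute FIRST(T), examine every production with T on the left-hand side, reading each right-hand side left to right until a non-nullable symbol is reached.

From T → e f:
  - e is a terminal: add 'e' and stop
From T → g F f:
  - g is a terminal: add 'g' and stop
From T → ε:
  - ε-production, so ε ∈ FIRST(T)

Collecting: FIRST(T) = { 'e', 'g', ε }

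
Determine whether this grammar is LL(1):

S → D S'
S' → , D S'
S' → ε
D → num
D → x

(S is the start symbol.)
Yes, the grammar is LL(1).

A grammar is LL(1) if for each non-terminal N with multiple productions, the predict sets of those productions are pairwise disjoint, where PREDICT(N → α) = (FIRST(α) \ {ε}) ∪ (FOLLOW(N) if α ⇒* ε).

Relevant sets:
  FOLLOW(S') = { $ }

For S':
  PREDICT(S' → ',' D S') = { ',' }
  PREDICT(S' → ε) = { $ }
For D:
  PREDICT(D → num) = { 'num' }
  PREDICT(D → x) = { 'x' }
S has a single production, so nothing to check there.

All predict sets are disjoint. The grammar IS LL(1).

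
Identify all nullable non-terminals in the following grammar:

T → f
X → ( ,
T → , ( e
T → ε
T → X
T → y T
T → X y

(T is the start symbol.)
A non-terminal is nullable if it can derive ε (the empty string): either it has an ε-production, or it has a production whose right-hand side consists entirely of nullable non-terminals.

ε-productions: T → ε
So T is immediately nullable.
No further non-terminal can be added: every production for the remaining non-terminals contains a terminal or a non-nullable non-terminal.
Nullable = { 'T' }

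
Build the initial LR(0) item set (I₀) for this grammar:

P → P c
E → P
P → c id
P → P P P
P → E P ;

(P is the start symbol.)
{ [E → . P], [P → . E P ;], [P → . P P P], [P → . P c], [P → . c id], [P' → . P] }

First, augment the grammar with P' → P
I₀ = CLOSURE({ [P' → . P] }):
  [P' → . P] has the dot before P: add [P → . P c], [P → . c id], [P → . P P P], [P → . E P ;]
  [P → . E P ;] has the dot before E: add [E → . P]
No further items can be added.

I₀ = { [E → . P], [P → . E P ;], [P → . P P P], [P → . P c], [P → . c id], [P' → . P] }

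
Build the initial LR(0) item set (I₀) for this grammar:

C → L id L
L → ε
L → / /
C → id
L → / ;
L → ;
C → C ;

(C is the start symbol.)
First, augment the grammar with C' → C
I₀ = CLOSURE({ [C' → . C] }):
  [C' → . C] has the dot before C: add [C → . L id L], [C → . id], [C → . C ;]
  [C → . L id L] has the dot before L: add [L → .], [L → . / /], [L → . / ;], [L → . ;]
No further items can be added.

I₀ = { [C → . C ;], [C → . L id L], [C → . id], [C' → . C], [L → . / /], [L → . / ;], [L → . ;], [L → .] }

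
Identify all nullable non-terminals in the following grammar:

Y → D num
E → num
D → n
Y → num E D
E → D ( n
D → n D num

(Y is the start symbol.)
None

A non-terminal is nullable if it can derive ε (the empty string): either it has an ε-production, or it has a production whose right-hand side consists entirely of nullable non-terminals.

There are no ε-productions, so no non-terminal can derive ε.
No non-terminals are nullable.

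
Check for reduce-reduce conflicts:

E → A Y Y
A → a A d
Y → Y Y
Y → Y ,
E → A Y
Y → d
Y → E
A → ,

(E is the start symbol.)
Augment with E' → E and build the canonical LR(0) collection (I0 = CLOSURE({[E' → . E]}), then GOTO on every symbol after a dot until no new states appear). It has 13 states:
  I0: { [A → . ,], [A → . a A d], [E → . A Y Y], [E → . A Y], [E' → . E] }  — shift
  I1: { [A → , .] }  — reduce
  I2: { [A → . ,], [A → . a A d], [E → . A Y Y], [E → . A Y], [E → A . Y Y], [E → A . Y], [Y → . E], [Y → . Y ,], [Y → . Y Y], [Y → . d] }  — shift
  I3: { [E' → E .] }  — accept
  I4: { [A → . ,], [A → . a A d], [A → a . A d] }  — shift
  I5: { [A → a A . d] }  — shift
  I6: { [A → a A d .] }  — reduce
  I7: { [Y → E .] }  — reduce
  I8: { [A → . ,], [A → . a A d], [E → . A Y Y], [E → . A Y], [E → A Y . Y], [E → A Y .], [Y → . E], [Y → . Y ,], [Y → . Y Y], [Y → . d], [Y → Y . ,], [Y → Y . Y] }  — shift, reduce
  I9: { [Y → d .] }  — reduce
  I10: { [A → , .], [Y → Y , .] }  — 2 reduces
  I11: { [A → . ,], [A → . a A d], [E → . A Y Y], [E → . A Y], [E → A Y Y .], [Y → . E], [Y → . Y ,], [Y → . Y Y], [Y → . d], [Y → Y . ,], [Y → Y . Y], [Y → Y Y .] }  — shift, 2 reduces
  I12: { [A → . ,], [A → . a A d], [E → . A Y Y], [E → . A Y], [Y → . E], [Y → . Y ,], [Y → . Y Y], [Y → . d], [Y → Y . ,], [Y → Y . Y], [Y → Y Y .] }  — shift, reduce

I10 contains complete items [A → , .], [Y → Y , .] — reduce-reduce conflict.
I11 contains complete items [E → A Y Y .], [Y → Y Y .] — reduce-reduce conflict.

Answer: Yes — I10: [A → , .] vs [Y → Y , .]; I11: [E → A Y Y .] vs [Y → Y Y .]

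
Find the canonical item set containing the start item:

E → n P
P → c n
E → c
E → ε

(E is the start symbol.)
{ [E → . c], [E → . n P], [E → .], [E' → . E] }

First, augment the grammar with E' → E
I₀ = CLOSURE({ [E' → . E] }):
  [E' → . E] has the dot before E: add [E → . n P], [E → . c], [E → .]
No further items can be added.

I₀ = { [E → . c], [E → . n P], [E → .], [E' → . E] }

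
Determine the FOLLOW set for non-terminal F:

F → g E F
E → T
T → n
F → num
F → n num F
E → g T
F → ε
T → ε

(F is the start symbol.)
{ $ }

To compute FOLLOW(F), find every occurrence of F on a right-hand side N → α F β: add FIRST(β) \ {ε}, and if β is empty or nullable also add FOLLOW(N). Iterate to a fixed point.

F is the start symbol, so $ ∈ FOLLOW(F).
In F → g E F: F is at the end; this adds FOLLOW(F) to itself — nothing new
In F → n num F: F is at the end; this adds FOLLOW(F) to itself — nothing new

Taking the union: FOLLOW(F) = { $ }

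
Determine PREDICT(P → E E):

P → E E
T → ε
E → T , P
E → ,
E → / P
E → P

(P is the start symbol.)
PREDICT(P → E E) = (FIRST(RHS) \ {ε}) ∪ (FOLLOW(P) if ε ∈ FIRST(RHS), i.e. RHS ⇒* ε)
FIRST(E) = { ',', '/' }
FIRST(E E) = { ',', '/' }
ε ∉ FIRST(E E), so FOLLOW(P) is not added.
PREDICT(P → E E) = { ',', '/' }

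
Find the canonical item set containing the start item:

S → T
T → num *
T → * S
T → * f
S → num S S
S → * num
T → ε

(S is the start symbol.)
First, augment the grammar with S' → S
I₀ = CLOSURE({ [S' → . S] }):
  [S' → . S] has the dot before S: add [S → . T], [S → . num S S], [S → . * num]
  [S → . T] has the dot before T: add [T → . num *], [T → . * S], [T → . * f], [T → .]
No further items can be added.

I₀ = { [S → . * num], [S → . T], [S → . num S S], [S' → . S], [T → . * S], [T → . * f], [T → . num *], [T → .] }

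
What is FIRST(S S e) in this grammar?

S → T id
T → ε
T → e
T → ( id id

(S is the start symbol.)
FIRST sets of the non-terminals involved (from the grammar, by fixed-point iteration):
  FIRST(S) = { '(', 'e', 'id' }

To compute FIRST(S S e), process the symbols left to right:
Symbol S is a non-terminal. Add FIRST(S) \ {ε} = { '(', 'e', 'id' }
S is not nullable (ε ∉ FIRST(S)), so stop here.
FIRST(S S e) = { '(', 'e', 'id' }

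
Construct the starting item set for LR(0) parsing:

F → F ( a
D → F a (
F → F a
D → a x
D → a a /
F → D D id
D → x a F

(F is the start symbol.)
{ [D → . F a (], [D → . a a /], [D → . a x], [D → . x a F], [F → . D D id], [F → . F ( a], [F → . F a], [F' → . F] }

First, augment the grammar with F' → F
I₀ = CLOSURE({ [F' → . F] }):
  [F' → . F] has the dot before F: add [F → . F ( a], [F → . F a], [F → . D D id]
  [F → . D D id] has the dot before D: add [D → . F a (], [D → . a x], [D → . a a /], [D → . x a F]
No further items can be added.

I₀ = { [D → . F a (], [D → . a a /], [D → . a x], [D → . x a F], [F → . D D id], [F → . F ( a], [F → . F a], [F' → . F] }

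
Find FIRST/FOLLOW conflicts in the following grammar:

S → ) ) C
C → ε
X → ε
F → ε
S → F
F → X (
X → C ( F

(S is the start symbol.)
A FIRST/FOLLOW conflict occurs when a non-terminal N has a nullable alternative N → β (β ⇒* ε) and another alternative N → α with FIRST(α) ∩ FOLLOW(N) ≠ ∅: on such a lookahead the parser cannot decide between expanding α and letting N vanish via β.

Nullable non-terminals: C, F, S, X.
FIRST sets used below: FIRST(X) = { '(', ε }, FIRST(F) = { '(', ε }, FIRST(C) = { ε }
C has a nullable alternative but only one production, so nothing to check.

F: nullable alternative(s) F → ε; FOLLOW(F) = { $, '(' }
  F → ε: FIRST \ {ε} = { } — this is the only nullable alternative, skip
  F → X (: FIRST \ {ε} = { '(' } — overlaps FOLLOW(F) on { '(' }: CONFLICT

S: nullable alternative(s) S → F; FOLLOW(S) = { $ }
  S → ) ) C: FIRST \ {ε} = { ')' } — disjoint from FOLLOW(S)
  S → F: FIRST \ {ε} = { '(' } — this is the only nullable alternative, skip

X: nullable alternative(s) X → ε; FOLLOW(X) = { '(' }
  X → ε: FIRST \ {ε} = { } — this is the only nullable alternative, skip
  X → C ( F: FIRST \ {ε} = { '(' } — overlaps FOLLOW(X) on { '(' }: CONFLICT

So the grammar has 2 FIRST/FOLLOW conflicts (marked CONFLICT above).

Answer: Yes. X → C '(' F with FOLLOW(X) on { '(' }; F → X '(' with FOLLOW(F) on { '(' }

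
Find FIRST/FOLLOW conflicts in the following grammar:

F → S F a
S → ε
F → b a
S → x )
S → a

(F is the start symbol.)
Nullable non-terminals: S.

S: nullable alternative(s) S → ε; FOLLOW(S) = { 'a', 'b', 'x' }
  S → ε: FIRST \ {ε} = { } — this is the only nullable alternative, skip
  S → x ): FIRST \ {ε} = { 'x' } — overlaps FOLLOW(S) on { 'x' }: CONFLICT
  S → a: FIRST \ {ε} = { 'a' } — overlaps FOLLOW(S) on { 'a' }: CONFLICT

F has no nullable alternative, so no FIRST/FOLLOW check is needed there.

So the grammar has 2 FIRST/FOLLOW conflicts (marked CONFLICT above).

Answer: Yes. S → x ')' with FOLLOW(S) on { 'x' }; S → a with FOLLOW(S) on { 'a' }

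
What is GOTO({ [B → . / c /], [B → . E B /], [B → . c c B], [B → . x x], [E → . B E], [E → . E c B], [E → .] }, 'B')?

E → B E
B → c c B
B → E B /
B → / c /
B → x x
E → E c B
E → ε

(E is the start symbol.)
{ [B → . / c /], [B → . E B /], [B → . c c B], [B → . x x], [E → . B E], [E → . E c B], [E → .], [E → B . E] }

GOTO(I, 'B') = CLOSURE({ [A → αX.β] : [A → α.Xβ] ∈ I, X = 'B' })

Items with dot before 'B', with the dot advanced:
  [E → . B E] → [E → B . E]
Closure of the advanced items:
  [E → B . E] has the dot before E: add [E → . B E], [E → . E c B], [E → .]
  [E → . B E] has the dot before B: add [B → . c c B], [B → . E B /], [B → . / c /], [B → . x x]

GOTO = { [B → . / c /], [B → . E B /], [B → . c c B], [B → . x x], [E → . B E], [E → . E c B], [E → .], [E → B . E] }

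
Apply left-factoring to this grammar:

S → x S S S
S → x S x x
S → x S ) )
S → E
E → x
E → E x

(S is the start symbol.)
S → x S S'
S' → S S
S' → x x
S' → ) )
S → E
E → x
E → E x

Left-factoring transforms A → αβ₁ | αβ₂ into A → αA' and A' → β₁ | β₂
(α is the longest common prefix among the alternatives). Repeat until
no nonterminal has two alternatives with a common prefix.

Round 1: S has alternatives sharing prefix 'x S'. Introduce S': S → x S S'
  Add: S' → S S
  Add: S' → x x
  Add: S' → ) )

No remaining common prefixes — done.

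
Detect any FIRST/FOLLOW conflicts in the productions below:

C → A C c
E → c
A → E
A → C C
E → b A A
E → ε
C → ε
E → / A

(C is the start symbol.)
Yes. C → A C c with FOLLOW(C) on { '/', 'b', 'c' }; E → c with FOLLOW(E) on { 'c' }; E → b A A with FOLLOW(E) on { 'b' }; E → '/' A with FOLLOW(E) on { '/' }; A → E with FOLLOW(A) on { '/', 'b', 'c' }; A → C C with FOLLOW(A) on { '/', 'b', 'c' }

Nullable non-terminals: A, C, E.
FIRST sets used below: FIRST(E) = { '/', 'b', 'c', ε }, FIRST(C) = { '/', 'b', 'c', ε }, FIRST(A) = { '/', 'b', 'c', ε }

A: nullable alternative(s) A → E, A → C C; FOLLOW(A) = { '/', 'b', 'c' }
  A → E: FIRST \ {ε} = { '/', 'b', 'c' } — overlaps FOLLOW(A) on { '/', 'b', 'c' }: CONFLICT
  A → C C: FIRST \ {ε} = { '/', 'b', 'c' } — overlaps FOLLOW(A) on { '/', 'b', 'c' }: CONFLICT

C: nullable alternative(s) C → ε; FOLLOW(C) = { $, '/', 'b', 'c' }
  C → A C c: FIRST \ {ε} = { '/', 'b', 'c' } — overlaps FOLLOW(C) on { '/', 'b', 'c' }: CONFLICT
  C → ε: FIRST \ {ε} = { } — this is the only nullable alternative, skip

E: nullable alternative(s) E → ε; FOLLOW(E) = { '/', 'b', 'c' }
  E → c: FIRST \ {ε} = { 'c' } — overlaps FOLLOW(E) on { 'c' }: CONFLICT
  E → b A A: FIRST \ {ε} = { 'b' } — overlaps FOLLOW(E) on { 'b' }: CONFLICT
  E → ε: FIRST \ {ε} = { } — this is the only nullable alternative, skip
  E → / A: FIRST \ {ε} = { '/' } — overlaps FOLLOW(E) on { '/' }: CONFLICT

So the grammar has 6 FIRST/FOLLOW conflicts (marked CONFLICT above).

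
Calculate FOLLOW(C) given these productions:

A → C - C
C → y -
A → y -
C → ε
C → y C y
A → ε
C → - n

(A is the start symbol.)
In A → C - C: C is followed by '-' C, add FIRST('-' C) \ {ε} = { '-' }
In A → C - C: C is at the end, add FOLLOW(A)
In C → y C y: C is followed by y, add FIRST(y) \ {ε} = { 'y' }

The FOLLOW sets referred to above (computed the same way, to a fixed point):
  FOLLOW(A) = { $ }

Taking the union: FOLLOW(C) = { $, '-', 'y' }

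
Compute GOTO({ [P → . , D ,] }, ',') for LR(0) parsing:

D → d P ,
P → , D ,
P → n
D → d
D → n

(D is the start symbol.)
{ [D → . d P ,], [D → . d], [D → . n], [P → , . D ,] }

GOTO(I, ',') = CLOSURE({ [A → αX.β] : [A → α.Xβ] ∈ I, X = ',' })

Items with dot before ',', with the dot advanced:
  [P → . , D ,] → [P → , . D ,]
Closure of the advanced items:
  [P → , . D ,] has the dot before D: add [D → . d P ,], [D → . d], [D → . n]

GOTO = { [D → . d P ,], [D → . d], [D → . n], [P → , . D ,] }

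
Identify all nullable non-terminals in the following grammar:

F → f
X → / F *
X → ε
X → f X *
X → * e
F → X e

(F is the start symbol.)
{ 'X' }

ε-productions: X → ε
So X is immediately nullable.
No further non-terminal can be added: every production for the remaining non-terminals contains a terminal or a non-nullable non-terminal.
Nullable = { 'X' }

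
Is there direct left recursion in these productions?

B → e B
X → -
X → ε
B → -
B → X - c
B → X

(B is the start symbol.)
No direct left recursion

Direct left recursion occurs when N → N α for some non-terminal N (the right-hand side begins with the left-hand side itself).

B → e B: starts with e
X → -: starts with '-'
X → ε: starts with ε
B → -: starts with '-'
B → X - c: starts with X
B → X: starts with X

No direct left recursion found.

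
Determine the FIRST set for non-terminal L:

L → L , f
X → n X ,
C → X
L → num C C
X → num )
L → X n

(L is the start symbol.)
FIRST sets of the other non-terminals involved (by the same procedure, iterated to a fixed point):
  FIRST(X) = { 'n', 'num' }

From L → L , f:
  - L is the symbol being defined: contributes nothing new
    L is not nullable, so stop
From L → num C C:
  - num is a terminal: add 'num' and stop
From L → X n:
  - X is a non-terminal: add FIRST(X) \ {ε} = { 'n', 'num' }
    X is not nullable, so stop

Collecting: FIRST(L) = { 'n', 'num' }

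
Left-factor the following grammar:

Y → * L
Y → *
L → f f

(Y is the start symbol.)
Y → * Y'
Y' → L
Y' → ε
L → f f

Left-factoring transforms A → αβ₁ | αβ₂ into A → αA' and A' → β₁ | β₂
(α is the longest common prefix among the alternatives). Repeat until
no nonterminal has two alternatives with a common prefix.

Round 1: Y has alternatives sharing prefix '*'. Introduce Y': Y → * Y'
  Add: Y' → L
  Add: Y' → ε

No remaining common prefixes — done.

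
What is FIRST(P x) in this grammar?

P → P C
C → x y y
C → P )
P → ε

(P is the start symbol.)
FIRST sets of the non-terminals involved (from the grammar, by fixed-point iteration):
  FIRST(P) = { ')', 'x', ε }

To compute FIRST(P x), process the symbols left to right:
Symbol P is a non-terminal. Add FIRST(P) \ {ε} = { ')', 'x' }
P is nullable (ε ∈ FIRST(P)), continue to the next symbol.
Symbol x is a terminal. Add 'x' and stop.
FIRST(P x) = { ')', 'x' }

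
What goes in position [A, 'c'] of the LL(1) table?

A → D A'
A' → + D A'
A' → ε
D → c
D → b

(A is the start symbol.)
A → D A'

To find M[A, 'c'], we find productions for A where 'c' is in the predict set (PREDICT(N → α) = (FIRST(α) \ {ε}) ∪ (FOLLOW(N) if α ⇒* ε)).

Relevant sets:
  FIRST(D) = { 'b', 'c' }

A → D A': PREDICT = { 'b', 'c' }
  'c' is in predict set, so this production goes in M[A, 'c']

M[A, 'c'] = A → D A'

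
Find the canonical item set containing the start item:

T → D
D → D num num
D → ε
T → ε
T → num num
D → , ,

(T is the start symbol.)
{ [D → . , ,], [D → . D num num], [D → .], [T → . D], [T → . num num], [T → .], [T' → . T] }

First, augment the grammar with T' → T
I₀ = CLOSURE({ [T' → . T] }):
  [T' → . T] has the dot before T: add [T → . D], [T → .], [T → . num num]
  [T → . D] has the dot before D: add [D → . D num num], [D → .], [D → . , ,]
No further items can be added.

I₀ = { [D → . , ,], [D → . D num num], [D → .], [T → . D], [T → . num num], [T → .], [T' → . T] }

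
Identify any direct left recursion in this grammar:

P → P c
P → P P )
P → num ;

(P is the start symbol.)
Direct left recursion occurs when N → N α for some non-terminal N (the right-hand side begins with the left-hand side itself).

P → P c: LEFT RECURSIVE (starts with P)
P → P P ): LEFT RECURSIVE (starts with P)
P → num ;: starts with num

The grammar has direct left recursion on: P.

Answer: Yes, P is left-recursive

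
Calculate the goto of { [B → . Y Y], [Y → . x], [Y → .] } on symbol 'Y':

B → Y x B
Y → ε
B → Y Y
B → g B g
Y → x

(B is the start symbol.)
{ [B → Y . Y], [Y → . x], [Y → .] }

GOTO(I, 'Y') = CLOSURE({ [A → αX.β] : [A → α.Xβ] ∈ I, X = 'Y' })

Items with dot before 'Y', with the dot advanced:
  [B → . Y Y] → [B → Y . Y]
Closure of the advanced items:
  [B → Y . Y] has the dot before Y: add [Y → .], [Y → . x]

GOTO = { [B → Y . Y], [Y → . x], [Y → .] }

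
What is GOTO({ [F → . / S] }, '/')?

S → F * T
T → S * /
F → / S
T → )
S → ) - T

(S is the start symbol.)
GOTO(I, '/') = CLOSURE({ [A → αX.β] : [A → α.Xβ] ∈ I, X = '/' })

Items with dot before '/', with the dot advanced:
  [F → . / S] → [F → / . S]
Closure of the advanced items:
  [F → / . S] has the dot before S: add [S → . F * T], [S → . ) - T]
  [S → . F * T] has the dot before F: add [F → . / S]

GOTO = { [F → . / S], [F → / . S], [S → . ) - T], [S → . F * T] }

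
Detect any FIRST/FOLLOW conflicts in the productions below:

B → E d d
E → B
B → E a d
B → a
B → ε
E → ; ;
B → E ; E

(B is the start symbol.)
Yes. B → E d d with FOLLOW(B) on { ';', 'a', 'd' }; B → E a d with FOLLOW(B) on { ';', 'a', 'd' }; B → a with FOLLOW(B) on { 'a' }; B → E ';' E with FOLLOW(B) on { ';', 'a', 'd' }; E → ';' ';' with FOLLOW(E) on { ';' }

A FIRST/FOLLOW conflict occurs when a non-terminal N has a nullable alternative N → β (β ⇒* ε) and another alternative N → α with FIRST(α) ∩ FOLLOW(N) ≠ ∅: on such a lookahead the parser cannot decide between expanding α and letting N vanish via β.

Nullable non-terminals: B, E.
FIRST sets used below: FIRST(E) = { ';', 'a', 'd', ε }, FIRST(B) = { ';', 'a', 'd', ε }

B: nullable alternative(s) B → ε; FOLLOW(B) = { $, ';', 'a', 'd' }
  B → E d d: FIRST \ {ε} = { ';', 'a', 'd' } — overlaps FOLLOW(B) on { ';', 'a', 'd' }: CONFLICT
  B → E a d: FIRST \ {ε} = { ';', 'a', 'd' } — overlaps FOLLOW(B) on { ';', 'a', 'd' }: CONFLICT
  B → a: FIRST \ {ε} = { 'a' } — overlaps FOLLOW(B) on { 'a' }: CONFLICT
  B → ε: FIRST \ {ε} = { } — this is the only nullable alternative, skip
  B → E ; E: FIRST \ {ε} = { ';', 'a', 'd' } — overlaps FOLLOW(B) on { ';', 'a', 'd' }: CONFLICT

E: nullable alternative(s) E → B; FOLLOW(E) = { $, ';', 'a', 'd' }
  E → B: FIRST \ {ε} = { ';', 'a', 'd' } — this is the only nullable alternative, skip
  E → ; ;: FIRST \ {ε} = { ';' } — overlaps FOLLOW(E) on { ';' }: CONFLICT

So the grammar has 5 FIRST/FOLLOW conflicts (marked CONFLICT above).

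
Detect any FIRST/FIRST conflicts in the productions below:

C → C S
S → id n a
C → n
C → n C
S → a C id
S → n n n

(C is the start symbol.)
Yes. C → C S / C → n on { 'n' }; C → C S / C → n C on { 'n' }; C → n / C → n C on { 'n' }

A FIRST/FIRST conflict occurs when two productions N → α and N → β for the same non-terminal have FIRST(α) ∩ FIRST(β) ≠ ∅ (with ε ∈ FIRST of a nullable right-hand side, so two nullable alternatives also conflict).

FIRST sets of the non-terminals at (or reachable through a nullable prefix from) the front of some alternative:
  FIRST(C) = { 'n' }

Productions for C:
  C → C S: FIRST = { 'n' }
  C → n: FIRST = { 'n' }
  C → n C: FIRST = { 'n' }
Productions for S:
  S → id n a: FIRST = { 'id' }
  S → a C id: FIRST = { 'a' }
  S → n n n: FIRST = { 'n' }

Conflict for C: C → C S and C → n
  Overlap: { 'n' }
Conflict for C: C → C S and C → n C
  Overlap: { 'n' }
Conflict for C: C → n and C → n C
  Overlap: { 'n' }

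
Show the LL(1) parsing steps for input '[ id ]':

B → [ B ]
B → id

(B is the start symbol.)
LL(1) parsing maintains a stack (initially the start symbol over $) and the input. At each step: if the stack top is a terminal, match it against the current input token; if it is a non-terminal N, replace it with the RHS of M[N, lookahead] (the unique production whose predict set contains the lookahead).

Stack is shown with the top on the left.

Stack    Input     Action
-------------------------
B $      [ id ] $  output B → [ B ]
[ B ] $  [ id ] $  match '['
B ] $    id ] $    output B → id
id ] $   id ] $    match 'id'
] $      ] $       match ']'
$        $         accept

The string is accepted.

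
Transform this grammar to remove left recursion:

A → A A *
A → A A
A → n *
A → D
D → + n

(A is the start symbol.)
A is directly left-recursive. The standard transformation for
  A → A α₁ | ... | A α_m | β₁ | ... | β_n
is
  A  → β₁ A' | ... | β_n A'
  A' → α₁ A' | ... | α_m A' | ε

A → n * becomes A → n * A'
A → D becomes A → D A'
A → A A * becomes A' → A * A'
A → A A becomes A' → A A'
Add A' → ε

Productions for other non-terminals are unchanged:
  D → + n

Resulting grammar:
A → n * A'
A → D A'
A' → A * A'
A' → A A'
A' → ε
D → + n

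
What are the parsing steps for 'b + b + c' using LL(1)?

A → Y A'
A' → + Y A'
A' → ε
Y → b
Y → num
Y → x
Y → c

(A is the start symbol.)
Stack is shown with the top on the left.

Stack     Input        Action
-----------------------------
A $       b + b + c $  output A → Y A'
Y A' $    b + b + c $  output Y → b
b A' $    b + b + c $  match 'b'
A' $      + b + c $    output A' → + Y A'
+ Y A' $  + b + c $    match '+'
Y A' $    b + c $      output Y → b
b A' $    b + c $      match 'b'
A' $      + c $        output A' → + Y A'
+ Y A' $  + c $        match '+'
Y A' $    c $          output Y → c
c A' $    c $          match 'c'
A' $      $            output A' → ε
$         $            accept

The string is accepted.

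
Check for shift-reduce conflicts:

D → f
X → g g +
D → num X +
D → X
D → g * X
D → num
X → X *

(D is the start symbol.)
Augment with D' → D and build the canonical LR(0) collection (I0 = CLOSURE({[D' → . D]}), then GOTO on every symbol after a dot until no new states appear). It has 14 states:
  I0: { [D → . X], [D → . f], [D → . g * X], [D → . num X +], [D → . num], [D' → . D], [X → . X *], [X → . g g +] }  — shift
  I1: { [D' → D .] }  — accept
  I2: { [D → X .], [X → X . *] }  — shift, reduce
  I3: { [D → f .] }  — reduce
  I4: { [D → g . * X], [X → g . g +] }  — shift
  I5: { [D → num . X +], [D → num .], [X → . X *], [X → . g g +] }  — shift, reduce
  I6: { [D → num X . +], [X → X . *] }  — shift
  I7: { [X → g . g +] }  — shift
  I8: { [X → g g . +] }  — shift
  I9: { [X → g g + .] }  — reduce
  I10: { [X → X * .] }  — reduce
  I11: { [D → num X + .] }  — reduce
  I12: { [D → g * . X], [X → . X *], [X → . g g +] }  — shift
  I13: { [D → g * X .], [X → X . *] }  — shift, reduce

I2 contains reduce item [D → X .] and shift item [X → X . *] — shift-reduce conflict.
I5 contains reduce item [D → num .] and shift item [X → . g g +] — shift-reduce conflict.
I13 contains reduce item [D → g * X .] and shift item [X → X . *] — shift-reduce conflict.

Answer: Yes — I2: [D → X .] vs [X → X . *]; I5: [D → num .] vs [X → . g g +]; I13: [D → g * X .] vs [X → X . *]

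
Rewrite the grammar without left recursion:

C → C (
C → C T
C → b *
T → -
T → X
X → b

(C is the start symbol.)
C is directly left-recursive. The standard transformation for
  A → A α₁ | ... | A α_m | β₁ | ... | β_n
is
  A  → β₁ A' | ... | β_n A'
  A' → α₁ A' | ... | α_m A' | ε

C → b * becomes C → b * C'
C → C ( becomes C' → ( C'
C → C T becomes C' → T C'
Add C' → ε

Productions for other non-terminals are unchanged:
  T → -
  T → X
  X → b

Resulting grammar:
C → b * C'
C' → ( C'
C' → T C'
C' → ε
T → -
T → X
X → b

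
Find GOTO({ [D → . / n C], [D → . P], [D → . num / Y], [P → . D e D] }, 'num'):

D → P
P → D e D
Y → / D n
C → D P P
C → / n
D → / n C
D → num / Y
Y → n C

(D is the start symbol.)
GOTO(I, 'num') = CLOSURE({ [A → αX.β] : [A → α.Xβ] ∈ I, X = 'num' })

Items with dot before 'num', with the dot advanced:
  [D → . num / Y] → [D → num . / Y]
Closure adds nothing (no advanced item has the dot before a non-terminal).

GOTO = { [D → num . / Y] }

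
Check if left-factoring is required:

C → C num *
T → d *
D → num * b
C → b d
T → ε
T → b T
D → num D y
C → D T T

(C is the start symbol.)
Yes, D has productions with common prefix 'num'

Left-factoring is needed when two productions for the same non-terminal
share a common prefix on the right-hand side.

Productions for C:
  C → C num *
  C → b d
  C → D T T
Productions for T:
  T → d *
  T → ε
  T → b T
Productions for D:
  D → num * b
  D → num D y

Found common prefix 'num' in productions for D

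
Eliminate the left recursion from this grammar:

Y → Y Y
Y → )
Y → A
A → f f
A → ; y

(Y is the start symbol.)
Y → ) Y'
Y → A Y'
Y' → Y Y'
Y' → ε
A → f f
A → ; y

Y is directly left-recursive. The standard transformation for
  A → A α₁ | ... | A α_m | β₁ | ... | β_n
is
  A  → β₁ A' | ... | β_n A'
  A' → α₁ A' | ... | α_m A' | ε

Y → ) becomes Y → ) Y'
Y → A becomes Y → A Y'
Y → Y Y becomes Y' → Y Y'
Add Y' → ε

Productions for other non-terminals are unchanged:
  A → f f
  A → ; y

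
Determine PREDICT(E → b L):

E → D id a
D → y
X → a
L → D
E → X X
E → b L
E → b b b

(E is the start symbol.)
{ 'b' }

PREDICT(E → b L) = (FIRST(RHS) \ {ε}) ∪ (FOLLOW(E) if ε ∈ FIRST(RHS), i.e. RHS ⇒* ε)
FIRST(b L) = { 'b' }
ε ∉ FIRST(b L), so FOLLOW(E) is not added.
PREDICT(E → b L) = { 'b' }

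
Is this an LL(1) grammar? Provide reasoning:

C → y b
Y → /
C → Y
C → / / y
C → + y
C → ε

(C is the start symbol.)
No. Predict set conflict for C: { '/' }

A grammar is LL(1) if for each non-terminal N with multiple productions, the predict sets of those productions are pairwise disjoint, where PREDICT(N → α) = (FIRST(α) \ {ε}) ∪ (FOLLOW(N) if α ⇒* ε).

Relevant sets:
  FIRST(Y) = { '/' }
  FOLLOW(C) = { $ }

For C:
  PREDICT(C → y b) = { 'y' }
  PREDICT(C → Y) = { '/' }
  PREDICT(C → '/' '/' y) = { '/' }
  PREDICT(C → '+' y) = { '+' }
  PREDICT(C → ε) = { $ }
Y has a single production, so nothing to check there.

Conflict found: Predict set conflict for C: { '/' }
The grammar is NOT LL(1).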